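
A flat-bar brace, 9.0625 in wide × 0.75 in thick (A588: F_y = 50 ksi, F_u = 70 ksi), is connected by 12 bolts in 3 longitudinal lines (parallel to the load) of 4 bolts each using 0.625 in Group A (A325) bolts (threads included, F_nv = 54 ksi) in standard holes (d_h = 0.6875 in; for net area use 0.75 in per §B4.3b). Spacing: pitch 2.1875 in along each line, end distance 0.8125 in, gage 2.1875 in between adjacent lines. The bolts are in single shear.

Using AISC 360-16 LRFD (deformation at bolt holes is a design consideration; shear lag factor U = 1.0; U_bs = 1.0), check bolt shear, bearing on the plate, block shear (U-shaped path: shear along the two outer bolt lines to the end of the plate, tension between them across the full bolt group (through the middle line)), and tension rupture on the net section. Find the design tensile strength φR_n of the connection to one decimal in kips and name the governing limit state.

Bolt shear: A_b = π(0.625)²/4 = 0.3068 in². φR_n = 0.75 × 54 × 0.3068 × 12 × 1 = 149.1 kips.
Bearing (0.75 in plate, F_u = 70 ksi): end bolts L_c = 0.8125 − 0.6875/2 = 0.46875, R_n = min(1.2×0.46875×0.75×70, 2.4×0.625×0.75×70) = 29.531 kips/bolt; interior L_c = 2.1875 − 0.6875 = 1.5, R_n = 78.75 kips/bolt. φR_n = 0.75 × (3×29.531 + 9×78.75) = 598.0 kips.
Block shear: shear path 2×[0.8125+3×2.1875] = 2×7.375 in, A_gv = 11.063, A_nv = 2×(7.375 − 3.5×0.75)×0.75 = 7.125 in²; tension across gage: (4.375 − 2×0.75)×0.75 = 2.1563 in². R_n = min(0.6×70×7.125, 0.6×50×11.063) + 1.0×70×2.1563 = min(299.25, 331.89) + 150.94 = 450.19 kips. φR_n = 0.75 × 450.19 = 337.6 kips.
Tension rupture (net): A_n = (9.0625 − 3×0.75)×0.75 = 5.1094 in² (U = 1.0, A_e = A_n). φR_n = 0.75 × 70 × 5.1094 = 268.2 kips.
Governing: min(149.1, 598.0, 337.6, 268.2) = 149.1 kips → bolt shear.

149.1 kips (bolt shear governs)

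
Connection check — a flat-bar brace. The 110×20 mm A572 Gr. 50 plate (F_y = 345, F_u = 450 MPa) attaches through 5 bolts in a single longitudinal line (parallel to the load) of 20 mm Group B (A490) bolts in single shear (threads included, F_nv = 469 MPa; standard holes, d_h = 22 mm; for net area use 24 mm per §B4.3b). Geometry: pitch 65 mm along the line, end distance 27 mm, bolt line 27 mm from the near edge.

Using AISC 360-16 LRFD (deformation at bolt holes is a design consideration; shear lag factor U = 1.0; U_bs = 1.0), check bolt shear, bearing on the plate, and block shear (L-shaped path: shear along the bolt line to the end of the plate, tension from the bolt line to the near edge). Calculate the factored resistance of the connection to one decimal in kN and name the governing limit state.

Bolt shear: A_b = π(20)²/4 = 314.16 mm². φR_n = 0.75 × 469 × 314.16 × 5 × 1 = 552.5 kN.
Bearing (20 mm plate, F_u = 450 MPa): end bolts L_c = 27 − 22/2 = 16, R_n = min(1.2×16×20×450, 2.4×20×20×450) = 172.8 kN/bolt; interior L_c = 65 − 22 = 43, R_n = 432 kN/bolt. φR_n = 0.75 × (1×172.8 + 4×432) = 1425.6 kN.
Block shear: shear path 1×[27+4×65] = 1×287 mm, A_gv = 5740, A_nv = 1×(287 − 4.5×24)×20 = 3580 mm²; tension to near edge: (27 − 0.5×24)×20 = 300 mm². R_n = min(0.6×450×3580, 0.6×345×5740) + 1.0×450×300 = min(966.6, 1188.2) + 135 = 1101.6 kN. φR_n = 0.75 × 1101.6 = 826.2 kN.
Governing: min(552.5, 1425.6, 826.2) = 552.5 kN → bolt shear.

552.5 kN (bolt shear governs)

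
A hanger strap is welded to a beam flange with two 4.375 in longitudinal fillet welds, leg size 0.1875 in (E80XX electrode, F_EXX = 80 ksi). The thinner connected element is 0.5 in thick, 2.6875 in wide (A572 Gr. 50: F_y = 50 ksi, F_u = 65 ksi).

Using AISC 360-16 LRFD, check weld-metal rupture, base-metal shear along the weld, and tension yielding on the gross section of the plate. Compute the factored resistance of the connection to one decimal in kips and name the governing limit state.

Weld metal: throat = 0.707×0.1875 = 0.13256 in, L = 2×4.375 = 8.75 in. φR_n = 0.75 × 0.6 × 80 × 0.13256 × 8.75 = 41.8 kips.
Base metal shear (0.5 in plate): yield φR_n = 1.0×0.6×50×0.5×8.75 = 131.3 kips; rupture φR_n = 0.75×0.6×65×0.5×8.75 = 128.0 kips; take 128.0 kips (rupture).
Tension yield (gross): A_g = 2.6875×0.5 = 1.3438 in². φR_n = 0.90 × 50 × 1.3438 = 60.5 kips.
Governing: min(41.8, 128.0, 60.5) = 41.8 kips → weld metal.

41.8 kips (weld metal governs)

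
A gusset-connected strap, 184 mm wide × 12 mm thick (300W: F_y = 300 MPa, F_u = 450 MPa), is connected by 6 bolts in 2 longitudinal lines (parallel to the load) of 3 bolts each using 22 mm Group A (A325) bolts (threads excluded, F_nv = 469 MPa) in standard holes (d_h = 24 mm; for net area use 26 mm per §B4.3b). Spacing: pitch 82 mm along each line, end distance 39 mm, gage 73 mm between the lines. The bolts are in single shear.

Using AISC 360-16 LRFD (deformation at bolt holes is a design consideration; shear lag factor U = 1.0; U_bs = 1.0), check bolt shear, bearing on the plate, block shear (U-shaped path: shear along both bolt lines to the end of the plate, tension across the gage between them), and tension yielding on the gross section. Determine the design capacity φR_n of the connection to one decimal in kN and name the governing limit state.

596.2 kN (gross-section yield governs)

Bolt shear: A_b = π(22)²/4 = 380.13 mm². φR_n = 0.75 × 469 × 380.13 × 6 × 1 = 802.3 kN.
Bearing (12 mm plate, F_u = 450 MPa): end bolts L_c = 39 − 24/2 = 27, R_n = min(1.2×27×12×450, 2.4×22×12×450) = 174.96 kN/bolt; interior L_c = 82 − 24 = 58, R_n = 285.12 kN/bolt. φR_n = 0.75 × (2×174.96 + 4×285.12) = 1117.8 kN.
Block shear: shear path 2×[39+2×82] = 2×203 mm, A_gv = 4872, A_nv = 2×(203 − 2.5×26)×12 = 3312 mm²; tension across gage: (73 − 1×26)×12 = 564 mm². R_n = min(0.6×450×3312, 0.6×300×4872) + 1.0×450×564 = min(894.24, 876.96) + 253.8 = 1130.8 kN. φR_n = 0.75 × 1130.8 = 848.1 kN.
Tension yield (gross): A_g = 184×12 = 2208 mm². φR_n = 0.90 × 300 × 2208 = 596.2 kN.
Governing: min(802.3, 1117.8, 848.1, 596.2) = 596.2 kN → gross-section yield.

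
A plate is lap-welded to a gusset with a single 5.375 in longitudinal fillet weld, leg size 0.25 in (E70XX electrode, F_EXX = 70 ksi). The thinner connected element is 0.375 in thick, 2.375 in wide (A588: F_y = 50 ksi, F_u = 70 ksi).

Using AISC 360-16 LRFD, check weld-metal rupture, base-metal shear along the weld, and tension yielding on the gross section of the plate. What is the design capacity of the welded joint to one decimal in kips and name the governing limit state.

Weld metal: throat = 0.707×0.25 = 0.17675 in, L = 5.375 in. φR_n = 0.75 × 0.6 × 70 × 0.17675 × 5.375 = 29.9 kips.
Base metal shear (0.375 in plate): yield φR_n = 1.0×0.6×50×0.375×5.375 = 60.5 kips; rupture φR_n = 0.75×0.6×70×0.375×5.375 = 63.5 kips; take 60.5 kips (yield).
Tension yield (gross): A_g = 2.375×0.375 = 0.89063 in². φR_n = 0.90 × 50 × 0.89063 = 40.1 kips.
Governing: min(29.9, 60.5, 40.1) = 29.9 kips → weld metal.

29.9 kips (weld metal governs)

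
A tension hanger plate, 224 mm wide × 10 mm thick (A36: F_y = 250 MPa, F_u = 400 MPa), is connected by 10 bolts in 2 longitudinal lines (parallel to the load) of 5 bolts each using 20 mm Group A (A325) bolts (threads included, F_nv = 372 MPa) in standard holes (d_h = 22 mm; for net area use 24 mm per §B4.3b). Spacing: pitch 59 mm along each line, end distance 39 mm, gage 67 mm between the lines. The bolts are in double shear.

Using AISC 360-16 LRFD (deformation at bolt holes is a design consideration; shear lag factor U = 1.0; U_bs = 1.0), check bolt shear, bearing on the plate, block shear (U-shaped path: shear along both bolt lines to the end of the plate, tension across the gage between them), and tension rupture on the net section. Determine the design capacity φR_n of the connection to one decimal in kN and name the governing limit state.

Bolt shear: A_b = π(20)²/4 = 314.16 mm². φR_n = 0.75 × 372 × 314.16 × 10 × 2 = 1753.0 kN.
Bearing (10 mm plate, F_u = 400 MPa): end bolts L_c = 39 − 22/2 = 28, R_n = min(1.2×28×10×400, 2.4×20×10×400) = 134.4 kN/bolt; interior L_c = 59 − 22 = 37, R_n = 177.6 kN/bolt. φR_n = 0.75 × (2×134.4 + 8×177.6) = 1267.2 kN.
Block shear: shear path 2×[39+4×59] = 2×275 mm, A_gv = 5500, A_nv = 2×(275 − 4.5×24)×10 = 3340 mm²; tension across gage: (67 − 1×24)×10 = 430 mm². R_n = min(0.6×400×3340, 0.6×250×5500) + 1.0×400×430 = min(801.6, 825) + 172 = 973.6 kN. φR_n = 0.75 × 973.6 = 730.2 kN.
Tension rupture (net): A_n = (224 − 2×24)×10 = 1760 mm² (U = 1.0, A_e = A_n). φR_n = 0.75 × 400 × 1760 = 528.0 kN.
Governing: min(1753.0, 1267.2, 730.2, 528.0) = 528.0 kN → net-section rupture.

528.0 kN (net-section rupture governs)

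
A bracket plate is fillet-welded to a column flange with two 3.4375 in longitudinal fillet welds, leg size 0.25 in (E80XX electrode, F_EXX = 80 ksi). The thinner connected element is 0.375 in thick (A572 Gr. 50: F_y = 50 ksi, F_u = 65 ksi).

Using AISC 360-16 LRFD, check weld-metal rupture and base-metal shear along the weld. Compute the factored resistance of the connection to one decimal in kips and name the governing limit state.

Weld metal: throat = 0.707×0.25 = 0.17675 in, L = 2×3.4375 = 6.875 in. φR_n = 0.75 × 0.6 × 80 × 0.17675 × 6.875 = 43.7 kips.
Base metal shear (0.375 in plate): yield φR_n = 1.0×0.6×50×0.375×6.875 = 77.3 kips; rupture φR_n = 0.75×0.6×65×0.375×6.875 = 75.4 kips; take 75.4 kips (rupture).
Governing: min(43.7, 75.4) = 43.7 kips → weld metal.

43.7 kips (weld metal governs)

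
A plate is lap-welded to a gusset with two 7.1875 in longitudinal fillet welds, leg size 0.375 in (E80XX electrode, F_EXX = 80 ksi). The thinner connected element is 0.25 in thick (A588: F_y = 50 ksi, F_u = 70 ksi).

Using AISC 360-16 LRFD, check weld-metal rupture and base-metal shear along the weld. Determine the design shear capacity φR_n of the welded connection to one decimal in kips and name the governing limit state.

107.8 kips (base-metal shear governs)

Weld metal: throat = 0.707×0.375 = 0.26513 in, L = 2×7.1875 = 14.375 in. φR_n = 0.75 × 0.6 × 80 × 0.26513 × 14.375 = 137.2 kips.
Base metal shear (0.25 in plate): yield φR_n = 1.0×0.6×50×0.25×14.375 = 107.8 kips; rupture φR_n = 0.75×0.6×70×0.25×14.375 = 113.2 kips; take 107.8 kips (yield).
Governing: min(137.2, 107.8) = 107.8 kips → base-metal shear.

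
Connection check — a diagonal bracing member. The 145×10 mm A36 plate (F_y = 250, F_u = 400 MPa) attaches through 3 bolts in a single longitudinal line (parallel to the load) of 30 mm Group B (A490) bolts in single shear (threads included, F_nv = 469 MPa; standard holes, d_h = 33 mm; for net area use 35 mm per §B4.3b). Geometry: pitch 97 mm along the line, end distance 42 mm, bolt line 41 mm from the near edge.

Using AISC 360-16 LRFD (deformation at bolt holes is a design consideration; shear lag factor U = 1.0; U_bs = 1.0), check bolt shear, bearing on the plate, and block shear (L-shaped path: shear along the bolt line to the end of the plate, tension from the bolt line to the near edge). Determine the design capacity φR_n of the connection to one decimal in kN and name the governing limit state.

Bolt shear: A_b = π(30)²/4 = 706.86 mm². φR_n = 0.75 × 469 × 706.86 × 3 × 1 = 745.9 kN.
Bearing (10 mm plate, F_u = 400 MPa): end bolts L_c = 42 − 33/2 = 25.5, R_n = min(1.2×25.5×10×400, 2.4×30×10×400) = 122.4 kN/bolt; interior L_c = 97 − 33 = 64, R_n = 288 kN/bolt. φR_n = 0.75 × (1×122.4 + 2×288) = 523.8 kN.
Block shear: shear path 1×[42+2×97] = 1×236 mm, A_gv = 2360, A_nv = 1×(236 − 2.5×35)×10 = 1485 mm²; tension to near edge: (41 − 0.5×35)×10 = 235 mm². R_n = min(0.6×400×1485, 0.6×250×2360) + 1.0×400×235 = min(356.4, 354) + 94 = 448 kN. φR_n = 0.75 × 448 = 336.0 kN.
Governing: min(745.9, 523.8, 336.0) = 336.0 kN → block shear.

336.0 kN (block shear governs)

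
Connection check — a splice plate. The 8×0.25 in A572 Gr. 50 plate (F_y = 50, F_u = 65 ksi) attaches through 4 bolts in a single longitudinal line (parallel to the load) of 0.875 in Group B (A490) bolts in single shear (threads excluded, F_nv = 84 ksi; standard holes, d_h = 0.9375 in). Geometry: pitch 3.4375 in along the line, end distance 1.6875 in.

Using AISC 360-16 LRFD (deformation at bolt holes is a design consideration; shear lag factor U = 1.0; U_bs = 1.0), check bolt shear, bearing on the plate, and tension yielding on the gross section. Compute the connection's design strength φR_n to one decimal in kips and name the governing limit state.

90.0 kips (gross-section yield governs)

Bolt shear: A_b = π(0.875)²/4 = 0.60132 in². φR_n = 0.75 × 84 × 0.60132 × 4 × 1 = 151.5 kips.
Bearing (0.25 in plate, F_u = 65 ksi): end bolts L_c = 1.6875 − 0.9375/2 = 1.21875, R_n = min(1.2×1.21875×0.25×65, 2.4×0.875×0.25×65) = 23.766 kips/bolt; interior L_c = 3.4375 − 0.9375 = 2.5, R_n = 34.125 kips/bolt. φR_n = 0.75 × (1×23.766 + 3×34.125) = 94.6 kips.
Tension yield (gross): A_g = 8×0.25 = 2 in². φR_n = 0.90 × 50 × 2 = 90.0 kips.
Governing: min(151.5, 94.6, 90.0) = 90.0 kips → gross-section yield.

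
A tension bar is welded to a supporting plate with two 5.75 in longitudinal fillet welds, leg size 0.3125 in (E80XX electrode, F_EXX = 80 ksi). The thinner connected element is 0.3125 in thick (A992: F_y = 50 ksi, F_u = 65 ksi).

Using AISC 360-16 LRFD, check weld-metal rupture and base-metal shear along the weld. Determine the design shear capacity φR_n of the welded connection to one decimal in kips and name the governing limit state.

Weld metal: throat = 0.707×0.3125 = 0.22094 in, L = 2×5.75 = 11.5 in. φR_n = 0.75 × 0.6 × 80 × 0.22094 × 11.5 = 91.5 kips.
Base metal shear (0.3125 in plate): yield φR_n = 1.0×0.6×50×0.3125×11.5 = 107.8 kips; rupture φR_n = 0.75×0.6×65×0.3125×11.5 = 105.1 kips; take 105.1 kips (rupture).
Governing: min(91.5, 105.1) = 91.5 kips → weld metal.

91.5 kips (weld metal governs)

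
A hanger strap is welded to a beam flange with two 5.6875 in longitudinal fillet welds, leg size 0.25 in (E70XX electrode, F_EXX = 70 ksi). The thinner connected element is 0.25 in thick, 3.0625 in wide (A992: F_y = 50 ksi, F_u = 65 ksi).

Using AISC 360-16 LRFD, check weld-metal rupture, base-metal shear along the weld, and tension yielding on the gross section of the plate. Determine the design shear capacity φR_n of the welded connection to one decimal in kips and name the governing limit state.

34.5 kips (gross-section yield governs)

Weld metal: throat = 0.707×0.25 = 0.17675 in, L = 2×5.6875 = 11.375 in. φR_n = 0.75 × 0.6 × 70 × 0.17675 × 11.375 = 63.3 kips.
Base metal shear (0.25 in plate): yield φR_n = 1.0×0.6×50×0.25×11.375 = 85.3 kips; rupture φR_n = 0.75×0.6×65×0.25×11.375 = 83.2 kips; take 83.2 kips (rupture).
Tension yield (gross): A_g = 3.0625×0.25 = 0.76563 in². φR_n = 0.90 × 50 × 0.76563 = 34.5 kips.
Governing: min(63.3, 83.2, 34.5) = 34.5 kips → gross-section yield.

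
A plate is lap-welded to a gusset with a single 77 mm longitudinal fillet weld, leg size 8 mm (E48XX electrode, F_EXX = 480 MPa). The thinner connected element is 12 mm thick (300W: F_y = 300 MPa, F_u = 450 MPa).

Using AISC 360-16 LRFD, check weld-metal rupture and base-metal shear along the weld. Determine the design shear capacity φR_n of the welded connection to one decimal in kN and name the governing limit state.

94.1 kN (weld metal governs)

Weld metal: throat = 0.707×8 = 5.656 mm, L = 77 mm. φR_n = 0.75 × 0.6 × 480 × 5.656 × 77 = 94.1 kN.
Base metal shear (12 mm plate): yield φR_n = 1.0×0.6×300×12×77 = 166.3 kN; rupture φR_n = 0.75×0.6×450×12×77 = 187.1 kN; take 166.3 kN (yield).
Governing: min(94.1, 166.3) = 94.1 kN → weld metal.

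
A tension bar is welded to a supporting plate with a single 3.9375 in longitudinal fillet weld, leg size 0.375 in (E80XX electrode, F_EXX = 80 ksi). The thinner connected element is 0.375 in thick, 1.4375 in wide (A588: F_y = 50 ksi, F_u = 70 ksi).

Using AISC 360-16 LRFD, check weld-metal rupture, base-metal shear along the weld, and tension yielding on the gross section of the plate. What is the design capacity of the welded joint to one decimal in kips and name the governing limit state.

24.3 kips (gross-section yield governs)

Weld metal: throat = 0.707×0.375 = 0.26513 in, L = 3.9375 in. φR_n = 0.75 × 0.6 × 80 × 0.26513 × 3.9375 = 37.6 kips.
Base metal shear (0.375 in plate): yield φR_n = 1.0×0.6×50×0.375×3.9375 = 44.3 kips; rupture φR_n = 0.75×0.6×70×0.375×3.9375 = 46.5 kips; take 44.3 kips (yield).
Tension yield (gross): A_g = 1.4375×0.375 = 0.53906 in². φR_n = 0.90 × 50 × 0.53906 = 24.3 kips.
Governing: min(37.6, 44.3, 24.3) = 24.3 kips → gross-section yield.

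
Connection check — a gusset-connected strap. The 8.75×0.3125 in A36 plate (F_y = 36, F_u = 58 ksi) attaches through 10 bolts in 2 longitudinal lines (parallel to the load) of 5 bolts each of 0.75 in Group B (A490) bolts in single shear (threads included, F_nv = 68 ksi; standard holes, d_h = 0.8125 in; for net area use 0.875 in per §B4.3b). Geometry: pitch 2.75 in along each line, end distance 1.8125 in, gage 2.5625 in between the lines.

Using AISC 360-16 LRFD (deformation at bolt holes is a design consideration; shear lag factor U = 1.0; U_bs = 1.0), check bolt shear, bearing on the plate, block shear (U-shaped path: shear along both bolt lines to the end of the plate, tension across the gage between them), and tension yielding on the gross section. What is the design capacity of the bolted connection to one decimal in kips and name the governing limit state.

88.6 kips (gross-section yield governs)

Bolt shear: A_b = π(0.75)²/4 = 0.44179 in². φR_n = 0.75 × 68 × 0.44179 × 10 × 1 = 225.3 kips.
Bearing (0.3125 in plate, F_u = 58 ksi): end bolts L_c = 1.8125 − 0.8125/2 = 1.40625, R_n = min(1.2×1.40625×0.3125×58, 2.4×0.75×0.3125×58) = 30.586 kips/bolt; interior L_c = 2.75 − 0.8125 = 1.9375, R_n = 32.625 kips/bolt. φR_n = 0.75 × (2×30.586 + 8×32.625) = 241.6 kips.
Block shear: shear path 2×[1.8125+4×2.75] = 2×12.8125 in, A_gv = 8.0078, A_nv = 2×(12.8125 − 4.5×0.875)×0.3125 = 5.5469 in²; tension across gage: (2.5625 − 1×0.875)×0.3125 = 0.52734 in². R_n = min(0.6×58×5.5469, 0.6×36×8.0078) + 1.0×58×0.52734 = min(193.03, 172.97) + 30.586 = 203.56 kips. φR_n = 0.75 × 203.56 = 152.7 kips.
Tension yield (gross): A_g = 8.75×0.3125 = 2.7344 in². φR_n = 0.90 × 36 × 2.7344 = 88.6 kips.
Governing: min(225.3, 241.6, 152.7, 88.6) = 88.6 kips → gross-section yield.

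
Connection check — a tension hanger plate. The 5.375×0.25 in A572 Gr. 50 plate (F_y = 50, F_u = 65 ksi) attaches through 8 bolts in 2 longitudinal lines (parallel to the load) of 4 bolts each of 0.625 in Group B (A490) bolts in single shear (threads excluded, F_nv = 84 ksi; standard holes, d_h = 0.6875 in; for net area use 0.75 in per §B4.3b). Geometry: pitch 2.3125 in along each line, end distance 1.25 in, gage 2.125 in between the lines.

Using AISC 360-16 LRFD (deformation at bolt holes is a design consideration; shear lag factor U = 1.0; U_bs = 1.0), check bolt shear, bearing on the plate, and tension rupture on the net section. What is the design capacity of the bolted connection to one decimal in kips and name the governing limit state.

Bolt shear: A_b = π(0.625)²/4 = 0.3068 in². φR_n = 0.75 × 84 × 0.3068 × 8 × 1 = 154.6 kips.
Bearing (0.25 in plate, F_u = 65 ksi): end bolts L_c = 1.25 − 0.6875/2 = 0.90625, R_n = min(1.2×0.90625×0.25×65, 2.4×0.625×0.25×65) = 17.672 kips/bolt; interior L_c = 2.3125 − 0.6875 = 1.625, R_n = 24.375 kips/bolt. φR_n = 0.75 × (2×17.672 + 6×24.375) = 136.2 kips.
Tension rupture (net): A_n = (5.375 − 2×0.75)×0.25 = 0.96875 in² (U = 1.0, A_e = A_n). φR_n = 0.75 × 65 × 0.96875 = 47.2 kips.
Governing: min(154.6, 136.2, 47.2) = 47.2 kips → net-section rupture.

47.2 kips (net-section rupture governs)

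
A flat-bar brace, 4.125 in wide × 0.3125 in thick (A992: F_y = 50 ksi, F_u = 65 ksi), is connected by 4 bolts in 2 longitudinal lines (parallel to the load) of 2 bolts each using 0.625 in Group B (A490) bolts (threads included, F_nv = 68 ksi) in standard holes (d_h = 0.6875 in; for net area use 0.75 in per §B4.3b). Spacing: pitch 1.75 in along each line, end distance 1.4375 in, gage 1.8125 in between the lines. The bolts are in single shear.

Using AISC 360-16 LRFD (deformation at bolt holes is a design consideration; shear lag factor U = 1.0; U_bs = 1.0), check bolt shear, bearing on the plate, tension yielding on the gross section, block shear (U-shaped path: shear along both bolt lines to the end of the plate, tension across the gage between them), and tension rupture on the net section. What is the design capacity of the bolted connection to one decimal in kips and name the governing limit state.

40.0 kips (net-section rupture governs)

Bolt shear: A_b = π(0.625)²/4 = 0.3068 in². φR_n = 0.75 × 68 × 0.3068 × 4 × 1 = 62.6 kips.
Bearing (0.3125 in plate, F_u = 65 ksi): end bolts L_c = 1.4375 − 0.6875/2 = 1.09375, R_n = min(1.2×1.09375×0.3125×65, 2.4×0.625×0.3125×65) = 26.66 kips/bolt; interior L_c = 1.75 − 0.6875 = 1.0625, R_n = 25.898 kips/bolt. φR_n = 0.75 × (2×26.66 + 2×25.898) = 78.8 kips.
Tension yield (gross): A_g = 4.125×0.3125 = 1.2891 in². φR_n = 0.90 × 50 × 1.2891 = 58.0 kips.
Block shear: shear path 2×[1.4375+1×1.75] = 2×3.1875 in, A_gv = 1.9922, A_nv = 2×(3.1875 − 1.5×0.75)×0.3125 = 1.2891 in²; tension across gage: (1.8125 − 1×0.75)×0.3125 = 0.33203 in². R_n = min(0.6×65×1.2891, 0.6×50×1.9922) + 1.0×65×0.33203 = min(50.275, 59.766) + 21.582 = 71.857 kips. φR_n = 0.75 × 71.857 = 53.9 kips.
Tension rupture (net): A_n = (4.125 − 2×0.75)×0.3125 = 0.82031 in² (U = 1.0, A_e = A_n). φR_n = 0.75 × 65 × 0.82031 = 40.0 kips.
Governing: min(62.6, 78.8, 58.0, 53.9, 40.0) = 40.0 kips → net-section rupture.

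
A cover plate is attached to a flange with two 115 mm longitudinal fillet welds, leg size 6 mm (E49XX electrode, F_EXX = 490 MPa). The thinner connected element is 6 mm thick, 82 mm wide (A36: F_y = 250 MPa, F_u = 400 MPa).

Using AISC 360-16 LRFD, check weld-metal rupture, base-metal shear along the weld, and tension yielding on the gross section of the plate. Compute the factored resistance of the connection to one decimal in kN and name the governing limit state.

110.7 kN (gross-section yield governs)

Weld metal: throat = 0.707×6 = 4.242 mm, L = 2×115 = 230 mm. φR_n = 0.75 × 0.6 × 490 × 4.242 × 230 = 215.1 kN.
Base metal shear (6 mm plate): yield φR_n = 1.0×0.6×250×6×230 = 207.0 kN; rupture φR_n = 0.75×0.6×400×6×230 = 248.4 kN; take 207.0 kN (yield).
Tension yield (gross): A_g = 82×6 = 492 mm². φR_n = 0.90 × 250 × 492 = 110.7 kN.
Governing: min(215.1, 207.0, 110.7) = 110.7 kN → gross-section yield.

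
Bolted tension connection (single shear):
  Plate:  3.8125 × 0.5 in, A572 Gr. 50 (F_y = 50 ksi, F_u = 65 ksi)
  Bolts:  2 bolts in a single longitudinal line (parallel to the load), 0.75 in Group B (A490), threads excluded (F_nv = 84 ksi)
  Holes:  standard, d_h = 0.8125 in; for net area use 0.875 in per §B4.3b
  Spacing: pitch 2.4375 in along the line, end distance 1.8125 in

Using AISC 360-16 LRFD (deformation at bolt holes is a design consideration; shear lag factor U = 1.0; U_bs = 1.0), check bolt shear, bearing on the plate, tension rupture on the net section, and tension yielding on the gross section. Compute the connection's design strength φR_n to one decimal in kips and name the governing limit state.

55.7 kips (bolt shear governs)

Bolt shear: A_b = π(0.75)²/4 = 0.44179 in². φR_n = 0.75 × 84 × 0.44179 × 2 × 1 = 55.7 kips.
Bearing (0.5 in plate, F_u = 65 ksi): end bolts L_c = 1.8125 − 0.8125/2 = 1.40625, R_n = min(1.2×1.40625×0.5×65, 2.4×0.75×0.5×65) = 54.844 kips/bolt; interior L_c = 2.4375 − 0.8125 = 1.625, R_n = 58.5 kips/bolt. φR_n = 0.75 × (1×54.844 + 1×58.5) = 85.0 kips.
Tension rupture (net): A_n = (3.8125 − 1×0.875)×0.5 = 1.4688 in² (U = 1.0, A_e = A_n). φR_n = 0.75 × 65 × 1.4688 = 71.6 kips.
Tension yield (gross): A_g = 3.8125×0.5 = 1.9063 in². φR_n = 0.90 × 50 × 1.9063 = 85.8 kips.
Governing: min(55.7, 85.0, 71.6, 85.8) = 55.7 kips → bolt shear.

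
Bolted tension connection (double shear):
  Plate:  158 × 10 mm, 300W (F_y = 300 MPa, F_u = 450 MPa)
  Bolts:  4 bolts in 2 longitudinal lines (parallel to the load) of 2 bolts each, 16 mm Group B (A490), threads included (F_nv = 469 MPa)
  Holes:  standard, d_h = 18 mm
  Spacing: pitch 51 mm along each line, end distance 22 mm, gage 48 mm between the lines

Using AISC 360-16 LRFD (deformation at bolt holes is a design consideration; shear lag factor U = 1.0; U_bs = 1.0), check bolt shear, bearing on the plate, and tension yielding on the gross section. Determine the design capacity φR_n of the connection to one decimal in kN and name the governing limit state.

364.5 kN (bearing governs)

Bolt shear: A_b = π(16)²/4 = 201.06 mm². φR_n = 0.75 × 469 × 201.06 × 4 × 2 = 565.8 kN.
Bearing (10 mm plate, F_u = 450 MPa): end bolts L_c = 22 − 18/2 = 13, R_n = min(1.2×13×10×450, 2.4×16×10×450) = 70.2 kN/bolt; interior L_c = 51 − 18 = 33, R_n = 172.8 kN/bolt. φR_n = 0.75 × (2×70.2 + 2×172.8) = 364.5 kN.
Tension yield (gross): A_g = 158×10 = 1580 mm². φR_n = 0.90 × 300 × 1580 = 426.6 kN.
Governing: min(565.8, 364.5, 426.6) = 364.5 kN → bearing.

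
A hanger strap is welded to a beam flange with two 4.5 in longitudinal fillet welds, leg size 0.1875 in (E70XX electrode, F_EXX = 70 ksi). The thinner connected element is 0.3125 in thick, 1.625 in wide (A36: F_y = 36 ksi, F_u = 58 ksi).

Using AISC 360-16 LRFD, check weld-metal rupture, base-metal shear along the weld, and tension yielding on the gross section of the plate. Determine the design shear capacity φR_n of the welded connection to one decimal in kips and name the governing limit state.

16.5 kips (gross-section yield governs)

Weld metal: throat = 0.707×0.1875 = 0.13256 in, L = 2×4.5 = 9 in. φR_n = 0.75 × 0.6 × 70 × 0.13256 × 9 = 37.6 kips.
Base metal shear (0.3125 in plate): yield φR_n = 1.0×0.6×36×0.3125×9 = 60.8 kips; rupture φR_n = 0.75×0.6×58×0.3125×9 = 73.4 kips; take 60.8 kips (yield).
Tension yield (gross): A_g = 1.625×0.3125 = 0.50781 in². φR_n = 0.90 × 36 × 0.50781 = 16.5 kips.
Governing: min(37.6, 60.8, 16.5) = 16.5 kips → gross-section yield.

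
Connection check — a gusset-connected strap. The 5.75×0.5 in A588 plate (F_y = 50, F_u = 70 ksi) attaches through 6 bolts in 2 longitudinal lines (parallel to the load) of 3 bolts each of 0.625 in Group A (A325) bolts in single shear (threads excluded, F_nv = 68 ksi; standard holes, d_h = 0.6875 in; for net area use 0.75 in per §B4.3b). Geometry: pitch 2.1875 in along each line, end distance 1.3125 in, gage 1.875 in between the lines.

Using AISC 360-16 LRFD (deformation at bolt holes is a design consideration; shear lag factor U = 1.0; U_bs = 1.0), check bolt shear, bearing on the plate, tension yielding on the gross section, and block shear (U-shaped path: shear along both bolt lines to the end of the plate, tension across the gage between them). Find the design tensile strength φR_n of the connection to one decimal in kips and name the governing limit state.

93.9 kips (bolt shear governs)

Bolt shear: A_b = π(0.625)²/4 = 0.3068 in². φR_n = 0.75 × 68 × 0.3068 × 6 × 1 = 93.9 kips.
Bearing (0.5 in plate, F_u = 70 ksi): end bolts L_c = 1.3125 − 0.6875/2 = 0.96875, R_n = min(1.2×0.96875×0.5×70, 2.4×0.625×0.5×70) = 40.688 kips/bolt; interior L_c = 2.1875 − 0.6875 = 1.5, R_n = 52.5 kips/bolt. φR_n = 0.75 × (2×40.688 + 4×52.5) = 218.5 kips.
Tension yield (gross): A_g = 5.75×0.5 = 2.875 in². φR_n = 0.90 × 50 × 2.875 = 129.4 kips.
Block shear: shear path 2×[1.3125+2×2.1875] = 2×5.6875 in, A_gv = 5.6875, A_nv = 2×(5.6875 − 2.5×0.75)×0.5 = 3.8125 in²; tension across gage: (1.875 − 1×0.75)×0.5 = 0.5625 in². R_n = min(0.6×70×3.8125, 0.6×50×5.6875) + 1.0×70×0.5625 = min(160.13, 170.63) + 39.375 = 199.51 kips. φR_n = 0.75 × 199.51 = 149.6 kips.
Governing: min(93.9, 218.5, 129.4, 149.6) = 93.9 kips → bolt shear.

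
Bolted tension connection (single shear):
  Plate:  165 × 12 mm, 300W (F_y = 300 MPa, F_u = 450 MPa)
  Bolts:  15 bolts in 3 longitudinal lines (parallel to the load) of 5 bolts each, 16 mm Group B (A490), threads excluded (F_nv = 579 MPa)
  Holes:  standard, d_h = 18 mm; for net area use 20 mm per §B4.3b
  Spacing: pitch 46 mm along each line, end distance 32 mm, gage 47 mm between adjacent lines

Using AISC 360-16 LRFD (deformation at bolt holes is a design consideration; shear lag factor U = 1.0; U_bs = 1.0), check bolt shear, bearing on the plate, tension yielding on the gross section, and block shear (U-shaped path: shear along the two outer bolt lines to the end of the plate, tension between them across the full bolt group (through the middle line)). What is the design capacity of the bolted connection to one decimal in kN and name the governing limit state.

Bolt shear: A_b = π(16)²/4 = 201.06 mm². φR_n = 0.75 × 579 × 201.06 × 15 × 1 = 1309.7 kN.
Bearing (12 mm plate, F_u = 450 MPa): end bolts L_c = 32 − 18/2 = 23, R_n = min(1.2×23×12×450, 2.4×16×12×450) = 149.04 kN/bolt; interior L_c = 46 − 18 = 28, R_n = 181.44 kN/bolt. φR_n = 0.75 × (3×149.04 + 12×181.44) = 1968.3 kN.
Tension yield (gross): A_g = 165×12 = 1980 mm². φR_n = 0.90 × 300 × 1980 = 534.6 kN.
Block shear: shear path 2×[32+4×46] = 2×216 mm, A_gv = 5184, A_nv = 2×(216 − 4.5×20)×12 = 3024 mm²; tension across gage: (94 − 2×20)×12 = 648 mm². R_n = min(0.6×450×3024, 0.6×300×5184) + 1.0×450×648 = min(816.48, 933.12) + 291.6 = 1108.1 kN. φR_n = 0.75 × 1108.1 = 831.1 kN.
Governing: min(1309.7, 1968.3, 534.6, 831.1) = 534.6 kN → gross-section yield.

534.6 kN (gross-section yield governs)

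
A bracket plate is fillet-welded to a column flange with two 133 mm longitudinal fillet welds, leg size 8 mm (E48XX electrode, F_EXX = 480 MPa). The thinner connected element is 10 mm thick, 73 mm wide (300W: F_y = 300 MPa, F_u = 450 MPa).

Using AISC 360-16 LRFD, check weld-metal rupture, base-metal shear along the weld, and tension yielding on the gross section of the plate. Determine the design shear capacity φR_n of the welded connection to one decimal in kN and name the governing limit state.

197.1 kN (gross-section yield governs)

Weld metal: throat = 0.707×8 = 5.656 mm, L = 2×133 = 266 mm. φR_n = 0.75 × 0.6 × 480 × 5.656 × 266 = 325.0 kN.
Base metal shear (10 mm plate): yield φR_n = 1.0×0.6×300×10×266 = 478.8 kN; rupture φR_n = 0.75×0.6×450×10×266 = 538.7 kN; take 478.8 kN (yield).
Tension yield (gross): A_g = 73×10 = 730 mm². φR_n = 0.90 × 300 × 730 = 197.1 kN.
Governing: min(325.0, 478.8, 197.1) = 197.1 kN → gross-section yield.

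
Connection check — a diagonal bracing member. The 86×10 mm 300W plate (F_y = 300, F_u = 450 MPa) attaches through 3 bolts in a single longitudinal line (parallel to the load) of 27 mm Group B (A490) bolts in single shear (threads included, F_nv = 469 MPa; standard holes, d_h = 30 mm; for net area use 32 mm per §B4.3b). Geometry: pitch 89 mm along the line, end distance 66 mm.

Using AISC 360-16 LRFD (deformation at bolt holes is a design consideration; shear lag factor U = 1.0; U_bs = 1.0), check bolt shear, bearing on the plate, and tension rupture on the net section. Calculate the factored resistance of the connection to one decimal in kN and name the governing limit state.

182.3 kN (net-section rupture governs)

Bolt shear: A_b = π(27)²/4 = 572.56 mm². φR_n = 0.75 × 469 × 572.56 × 3 × 1 = 604.2 kN.
Bearing (10 mm plate, F_u = 450 MPa): end bolts L_c = 66 − 30/2 = 51, R_n = min(1.2×51×10×450, 2.4×27×10×450) = 275.4 kN/bolt; interior L_c = 89 − 30 = 59, R_n = 291.6 kN/bolt. φR_n = 0.75 × (1×275.4 + 2×291.6) = 644.0 kN.
Tension rupture (net): A_n = (86 − 1×32)×10 = 540 mm² (U = 1.0, A_e = A_n). φR_n = 0.75 × 450 × 540 = 182.3 kN.
Governing: min(604.2, 644.0, 182.3) = 182.3 kN → net-section rupture.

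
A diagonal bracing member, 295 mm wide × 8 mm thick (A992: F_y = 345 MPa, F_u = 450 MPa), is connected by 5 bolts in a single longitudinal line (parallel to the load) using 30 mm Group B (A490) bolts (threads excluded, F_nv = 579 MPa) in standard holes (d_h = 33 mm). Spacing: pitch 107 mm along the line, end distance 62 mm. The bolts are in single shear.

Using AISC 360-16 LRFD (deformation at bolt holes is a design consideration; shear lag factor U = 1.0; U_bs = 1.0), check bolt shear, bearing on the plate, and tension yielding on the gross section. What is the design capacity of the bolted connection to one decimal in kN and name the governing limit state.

Bolt shear: A_b = π(30)²/4 = 706.86 mm². φR_n = 0.75 × 579 × 706.86 × 5 × 1 = 1534.8 kN.
Bearing (8 mm plate, F_u = 450 MPa): end bolts L_c = 62 − 33/2 = 45.5, R_n = min(1.2×45.5×8×450, 2.4×30×8×450) = 196.56 kN/bolt; interior L_c = 107 − 33 = 74, R_n = 259.2 kN/bolt. φR_n = 0.75 × (1×196.56 + 4×259.2) = 925.0 kN.
Tension yield (gross): A_g = 295×8 = 2360 mm². φR_n = 0.90 × 345 × 2360 = 732.8 kN.
Governing: min(1534.8, 925.0, 732.8) = 732.8 kN → gross-section yield.

732.8 kN (gross-section yield governs)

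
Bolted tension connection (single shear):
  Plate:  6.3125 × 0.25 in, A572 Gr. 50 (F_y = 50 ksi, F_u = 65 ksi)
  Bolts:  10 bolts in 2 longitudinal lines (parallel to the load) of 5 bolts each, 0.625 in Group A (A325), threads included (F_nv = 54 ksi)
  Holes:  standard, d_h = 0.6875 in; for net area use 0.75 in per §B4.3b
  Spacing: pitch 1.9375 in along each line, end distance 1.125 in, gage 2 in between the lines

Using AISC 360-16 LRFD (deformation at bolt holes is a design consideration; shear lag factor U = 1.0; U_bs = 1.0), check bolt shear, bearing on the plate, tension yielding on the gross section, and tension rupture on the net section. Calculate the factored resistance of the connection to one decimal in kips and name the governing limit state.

58.7 kips (net-section rupture governs)

Bolt shear: A_b = π(0.625)²/4 = 0.3068 in². φR_n = 0.75 × 54 × 0.3068 × 10 × 1 = 124.3 kips.
Bearing (0.25 in plate, F_u = 65 ksi): end bolts L_c = 1.125 − 0.6875/2 = 0.78125, R_n = min(1.2×0.78125×0.25×65, 2.4×0.625×0.25×65) = 15.234 kips/bolt; interior L_c = 1.9375 − 0.6875 = 1.25, R_n = 24.375 kips/bolt. φR_n = 0.75 × (2×15.234 + 8×24.375) = 169.1 kips.
Tension yield (gross): A_g = 6.3125×0.25 = 1.5781 in². φR_n = 0.90 × 50 × 1.5781 = 71.0 kips.
Tension rupture (net): A_n = (6.3125 − 2×0.75)×0.25 = 1.2031 in² (U = 1.0, A_e = A_n). φR_n = 0.75 × 65 × 1.2031 = 58.7 kips.
Governing: min(124.3, 169.1, 71.0, 58.7) = 58.7 kips → net-section rupture.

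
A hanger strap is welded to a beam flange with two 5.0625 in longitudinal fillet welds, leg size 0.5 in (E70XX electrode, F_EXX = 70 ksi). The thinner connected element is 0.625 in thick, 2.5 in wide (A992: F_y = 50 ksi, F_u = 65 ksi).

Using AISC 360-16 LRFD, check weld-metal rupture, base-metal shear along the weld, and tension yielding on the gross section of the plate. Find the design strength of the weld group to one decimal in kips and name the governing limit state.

Weld metal: throat = 0.707×0.5 = 0.3535 in, L = 2×5.0625 = 10.125 in. φR_n = 0.75 × 0.6 × 70 × 0.3535 × 10.125 = 112.7 kips.
Base metal shear (0.625 in plate): yield φR_n = 1.0×0.6×50×0.625×10.125 = 189.8 kips; rupture φR_n = 0.75×0.6×65×0.625×10.125 = 185.1 kips; take 185.1 kips (rupture).
Tension yield (gross): A_g = 2.5×0.625 = 1.5625 in². φR_n = 0.90 × 50 × 1.5625 = 70.3 kips.
Governing: min(112.7, 185.1, 70.3) = 70.3 kips → gross-section yield.

70.3 kips (gross-section yield governs)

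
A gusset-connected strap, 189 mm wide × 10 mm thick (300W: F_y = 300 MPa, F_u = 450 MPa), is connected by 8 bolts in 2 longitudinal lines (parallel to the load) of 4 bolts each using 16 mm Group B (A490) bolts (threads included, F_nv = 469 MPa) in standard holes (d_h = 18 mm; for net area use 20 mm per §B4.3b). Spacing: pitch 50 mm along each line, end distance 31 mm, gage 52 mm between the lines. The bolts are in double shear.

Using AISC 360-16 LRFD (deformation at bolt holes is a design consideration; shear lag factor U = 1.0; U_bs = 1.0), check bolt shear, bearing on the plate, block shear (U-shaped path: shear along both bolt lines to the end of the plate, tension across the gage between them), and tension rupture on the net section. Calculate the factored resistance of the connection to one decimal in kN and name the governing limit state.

Bolt shear: A_b = π(16)²/4 = 201.06 mm². φR_n = 0.75 × 469 × 201.06 × 8 × 2 = 1131.6 kN.
Bearing (10 mm plate, F_u = 450 MPa): end bolts L_c = 31 − 18/2 = 22, R_n = min(1.2×22×10×450, 2.4×16×10×450) = 118.8 kN/bolt; interior L_c = 50 − 18 = 32, R_n = 172.8 kN/bolt. φR_n = 0.75 × (2×118.8 + 6×172.8) = 955.8 kN.
Block shear: shear path 2×[31+3×50] = 2×181 mm, A_gv = 3620, A_nv = 2×(181 − 3.5×20)×10 = 2220 mm²; tension across gage: (52 − 1×20)×10 = 320 mm². R_n = min(0.6×450×2220, 0.6×300×3620) + 1.0×450×320 = min(599.4, 651.6) + 144 = 743.4 kN. φR_n = 0.75 × 743.4 = 557.6 kN.
Tension rupture (net): A_n = (189 − 2×20)×10 = 1490 mm² (U = 1.0, A_e = A_n). φR_n = 0.75 × 450 × 1490 = 502.9 kN.
Governing: min(1131.6, 955.8, 557.6, 502.9) = 502.9 kN → net-section rupture.

502.9 kN (net-section rupture governs)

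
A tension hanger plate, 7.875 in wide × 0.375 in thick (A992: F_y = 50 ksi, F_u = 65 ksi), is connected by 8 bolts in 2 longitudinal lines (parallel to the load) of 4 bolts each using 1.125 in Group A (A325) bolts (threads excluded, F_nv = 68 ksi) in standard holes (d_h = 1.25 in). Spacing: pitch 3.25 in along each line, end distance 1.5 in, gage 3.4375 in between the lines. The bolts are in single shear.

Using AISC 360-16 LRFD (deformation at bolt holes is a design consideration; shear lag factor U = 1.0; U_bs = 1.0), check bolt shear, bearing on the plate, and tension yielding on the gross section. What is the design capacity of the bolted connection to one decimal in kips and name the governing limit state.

Bolt shear: A_b = π(1.125)²/4 = 0.99402 in². φR_n = 0.75 × 68 × 0.99402 × 8 × 1 = 405.6 kips.
Bearing (0.375 in plate, F_u = 65 ksi): end bolts L_c = 1.5 − 1.25/2 = 0.875, R_n = min(1.2×0.875×0.375×65, 2.4×1.125×0.375×65) = 25.594 kips/bolt; interior L_c = 3.25 − 1.25 = 2, R_n = 58.5 kips/bolt. φR_n = 0.75 × (2×25.594 + 6×58.5) = 301.6 kips.
Tension yield (gross): A_g = 7.875×0.375 = 2.9531 in². φR_n = 0.90 × 50 × 2.9531 = 132.9 kips.
Governing: min(405.6, 301.6, 132.9) = 132.9 kips → gross-section yield.

132.9 kips (gross-section yield governs)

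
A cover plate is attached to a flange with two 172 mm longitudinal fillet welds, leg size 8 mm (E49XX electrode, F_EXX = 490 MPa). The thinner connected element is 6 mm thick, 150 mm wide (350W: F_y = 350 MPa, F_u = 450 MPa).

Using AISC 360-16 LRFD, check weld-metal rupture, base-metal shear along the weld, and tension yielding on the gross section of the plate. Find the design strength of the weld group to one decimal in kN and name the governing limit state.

Weld metal: throat = 0.707×8 = 5.656 mm, L = 2×172 = 344 mm. φR_n = 0.75 × 0.6 × 490 × 5.656 × 344 = 429.0 kN.
Base metal shear (6 mm plate): yield φR_n = 1.0×0.6×350×6×344 = 433.4 kN; rupture φR_n = 0.75×0.6×450×6×344 = 418.0 kN; take 418.0 kN (rupture).
Tension yield (gross): A_g = 150×6 = 900 mm². φR_n = 0.90 × 350 × 900 = 283.5 kN.
Governing: min(429.0, 418.0, 283.5) = 283.5 kN → gross-section yield.

283.5 kN (gross-section yield governs)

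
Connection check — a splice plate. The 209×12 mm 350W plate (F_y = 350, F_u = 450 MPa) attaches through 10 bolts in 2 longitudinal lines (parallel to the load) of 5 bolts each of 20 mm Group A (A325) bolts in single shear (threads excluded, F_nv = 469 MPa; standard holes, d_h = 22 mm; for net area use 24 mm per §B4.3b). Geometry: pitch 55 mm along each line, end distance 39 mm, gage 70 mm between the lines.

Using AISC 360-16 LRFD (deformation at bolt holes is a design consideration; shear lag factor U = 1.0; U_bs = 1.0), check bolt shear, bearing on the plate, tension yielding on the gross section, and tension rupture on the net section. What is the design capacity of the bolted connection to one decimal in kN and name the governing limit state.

652.1 kN (net-section rupture governs)

Bolt shear: A_b = π(20)²/4 = 314.16 mm². φR_n = 0.75 × 469 × 314.16 × 10 × 1 = 1105.1 kN.
Bearing (12 mm plate, F_u = 450 MPa): end bolts L_c = 39 − 22/2 = 28, R_n = min(1.2×28×12×450, 2.4×20×12×450) = 181.44 kN/bolt; interior L_c = 55 − 22 = 33, R_n = 213.84 kN/bolt. φR_n = 0.75 × (2×181.44 + 8×213.84) = 1555.2 kN.
Tension yield (gross): A_g = 209×12 = 2508 mm². φR_n = 0.90 × 350 × 2508 = 790.0 kN.
Tension rupture (net): A_n = (209 − 2×24)×12 = 1932 mm² (U = 1.0, A_e = A_n). φR_n = 0.75 × 450 × 1932 = 652.1 kN.
Governing: min(1105.1, 1555.2, 790.0, 652.1) = 652.1 kN → net-section rupture.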